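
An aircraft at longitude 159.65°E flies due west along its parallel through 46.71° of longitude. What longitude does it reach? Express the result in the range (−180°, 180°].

Start at +159.65°; shift −46.71° → +112.94°.
+112.94° already lies in (−180°, 180°].

112.94°E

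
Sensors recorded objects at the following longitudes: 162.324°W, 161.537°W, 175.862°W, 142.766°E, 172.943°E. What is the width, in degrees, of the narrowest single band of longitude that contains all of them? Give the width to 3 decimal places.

55.697°

Sort the longitudes: -175.862°, -162.324°, -161.537°, +142.766°, +172.943°.
Eastward gaps between consecutive values (wrapping around): 13.538°, 0.787°, 304.303°, 30.177°, 11.195°.
Largest gap = 304.303° ⇒ minimal covering band is its complement: 360° − 304.303° = 55.697°.
Band runs from +142.766° eastward to -161.537°, crossing the antimeridian.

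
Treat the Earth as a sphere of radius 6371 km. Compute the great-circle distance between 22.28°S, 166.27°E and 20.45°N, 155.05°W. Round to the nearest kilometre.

Δλ = -155.05 − 166.27 = -321.32°; wrapped into (−180°, 180°]: 38.68°.
Δφ = 20.45 − -22.28 = 42.73°.
a = sin²(Δφ/2) + cos φ₁ · cos φ₂ · sin²(Δλ/2) = 0.227812.
c = 2·atan2(√a, √(1−a)) = 0.99515 rad → d = 6371·c ≈ 6340.11 km.

6340 km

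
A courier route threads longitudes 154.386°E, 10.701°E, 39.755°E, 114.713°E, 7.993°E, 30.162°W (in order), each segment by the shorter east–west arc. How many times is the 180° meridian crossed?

0

Leg 1: +154.386° → +10.701°, shortest Δλ = -143.685° (west) — does not cross 180°.
Leg 2: +10.701° → +39.755°, shortest Δλ = 29.054° (east) — does not cross 180°.
Leg 3: +39.755° → +114.713°, shortest Δλ = 74.958° (east) — does not cross 180°.
Leg 4: +114.713° → +7.993°, shortest Δλ = -106.72° (west) — does not cross 180°.
Leg 5: +7.993° → -30.162°, shortest Δλ = -38.155° (west) — does not cross 180°.
Total crossings: 0.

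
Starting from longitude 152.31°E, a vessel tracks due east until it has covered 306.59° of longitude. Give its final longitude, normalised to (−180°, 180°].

Start at +152.31°; shift +306.59° → +458.90°.
+458.90° lies outside (−180°, 180°]; subtract 360° → +98.90°.

98.90°E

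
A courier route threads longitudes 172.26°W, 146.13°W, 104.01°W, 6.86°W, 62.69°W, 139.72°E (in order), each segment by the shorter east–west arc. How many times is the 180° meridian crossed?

Leg 1: -172.26° → -146.13°, shortest Δλ = 26.13° (east) — does not cross 180°.
Leg 2: -146.13° → -104.01°, shortest Δλ = 42.12° (east) — does not cross 180°.
Leg 3: -104.01° → -6.86°, shortest Δλ = 97.15° (east) — does not cross 180°.
Leg 4: -6.86° → -62.69°, shortest Δλ = -55.83° (west) — does not cross 180°.
Leg 5: -62.69° → +139.72°, shortest Δλ = -157.59° (west) — crosses 180°.
Total crossings: 1.

1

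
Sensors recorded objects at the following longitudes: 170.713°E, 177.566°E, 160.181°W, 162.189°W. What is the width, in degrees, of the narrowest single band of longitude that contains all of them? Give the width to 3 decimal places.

Sort the longitudes: -162.189°, -160.181°, +170.713°, +177.566°.
Eastward gaps between consecutive values (wrapping around): 2.008°, 330.894°, 6.853°, 20.245°.
Largest gap = 330.894° ⇒ minimal covering band is its complement: 360° − 330.894° = 29.106°.
Band runs from +170.713° eastward to -160.181°, crossing the antimeridian.

29.106°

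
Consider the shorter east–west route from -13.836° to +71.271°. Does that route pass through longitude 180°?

Signed shortest Δλ = ((71.271 − -13.836 + 180) mod 360) − 180 = 85.107°.
Going east by 85.107° from -13.836° reaches +71.271° without touching 180°.

No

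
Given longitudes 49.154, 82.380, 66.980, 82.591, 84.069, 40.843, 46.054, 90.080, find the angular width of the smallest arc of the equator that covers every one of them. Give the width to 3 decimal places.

49.237°

Sort the longitudes: +40.843°, +46.054°, +49.154°, +66.980°, +82.380°, +82.591°, +84.069°, +90.080°.
Eastward gaps between consecutive values (wrapping around): 5.211°, 3.100°, 17.826°, 15.400°, 0.211°, 1.478°, 6.011°, 310.763°.
Largest gap = 310.763° ⇒ minimal covering band is its complement: 360° − 310.763° = 49.237°.
Band runs from +40.843° eastward to +90.080°.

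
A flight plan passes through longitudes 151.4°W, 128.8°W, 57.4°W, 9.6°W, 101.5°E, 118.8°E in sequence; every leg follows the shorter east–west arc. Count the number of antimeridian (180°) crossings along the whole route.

Leg 1: -151.4° → -128.8°, shortest Δλ = 22.6° (east) — does not cross 180°.
Leg 2: -128.8° → -57.4°, shortest Δλ = 71.4° (east) — does not cross 180°.
Leg 3: -57.4° → -9.6°, shortest Δλ = 47.8° (east) — does not cross 180°.
Leg 4: -9.6° → +101.5°, shortest Δλ = 111.1° (east) — does not cross 180°.
Leg 5: +101.5° → +118.8°, shortest Δλ = 17.3° (east) — does not cross 180°.
Total crossings: 0.

0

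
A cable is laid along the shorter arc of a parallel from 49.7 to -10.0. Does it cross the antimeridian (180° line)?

Signed shortest Δλ = ((-10.0 − 49.7 + 180) mod 360) − 180 = -59.7°.
Going west by 59.7° from +49.7° reaches -10.0° without touching 180°.

No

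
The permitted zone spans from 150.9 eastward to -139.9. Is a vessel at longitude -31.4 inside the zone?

No

Band width going east from +150.9° to -139.9°: ((-139.9 − 150.9) mod 360) = 69.2°.
Offset of -31.4° east of the west edge: ((-31.4 − 150.9) mod 360) = 177.7°.
177.7° > 69.2° ⇒ outside.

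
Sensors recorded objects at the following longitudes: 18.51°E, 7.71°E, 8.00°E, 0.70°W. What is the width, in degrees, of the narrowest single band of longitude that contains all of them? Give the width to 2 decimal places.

Sort the longitudes: -0.70°, +7.71°, +8.00°, +18.51°.
Eastward gaps between consecutive values (wrapping around): 8.41°, 0.29°, 10.51°, 340.79°.
Largest gap = 340.79° ⇒ minimal covering band is its complement: 360° − 340.79° = 19.21°.
Band runs from -0.70° eastward to +18.51°.

19.21°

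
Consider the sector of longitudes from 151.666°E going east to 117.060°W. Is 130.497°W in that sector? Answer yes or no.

Yes

Band width going east from +151.666° to -117.060°: ((-117.060 − 151.666) mod 360) = 91.274°.
Offset of -130.497° east of the west edge: ((-130.497 − 151.666) mod 360) = 77.837°.
77.837° ≤ 91.274° ⇒ inside.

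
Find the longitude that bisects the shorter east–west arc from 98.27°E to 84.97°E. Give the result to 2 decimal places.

91.62°E

Signed shortest Δλ from +98.27° to +84.97° is -13.30°.
Midpoint longitude = +98.27° + (-13.30°)/2 = +98.27° − 6.65° = +91.62°.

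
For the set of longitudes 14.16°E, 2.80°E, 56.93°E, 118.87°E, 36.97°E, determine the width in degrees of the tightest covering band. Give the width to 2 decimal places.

116.07°

Sort the longitudes: +2.80°, +14.16°, +36.97°, +56.93°, +118.87°.
Eastward gaps between consecutive values (wrapping around): 11.36°, 22.81°, 19.96°, 61.94°, 243.93°.
Largest gap = 243.93° ⇒ minimal covering band is its complement: 360° − 243.93° = 116.07°.
Band runs from +2.80° eastward to +118.87°.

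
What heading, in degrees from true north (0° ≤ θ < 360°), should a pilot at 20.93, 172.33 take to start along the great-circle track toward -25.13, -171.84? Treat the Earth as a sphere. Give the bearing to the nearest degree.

161°

Δλ = -171.84 − 172.33 = -344.17°; wrapped into (−180°, 180°]: 15.83°.
θ = atan2( sin Δλ · cos φ₂ , cos φ₁ · sin φ₂ − sin φ₁ · cos φ₂ · cos Δλ )
  = atan2(0.24696, -0.70780) = 160.765° → normalised to [0°, 360°): 160.765°.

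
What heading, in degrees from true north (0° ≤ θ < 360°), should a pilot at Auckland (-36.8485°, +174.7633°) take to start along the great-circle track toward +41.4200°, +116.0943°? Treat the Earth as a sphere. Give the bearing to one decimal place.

320.0°

Δλ = 116.0943 − 174.7633 = -58.6690°.
θ = atan2( sin Δλ · cos φ₂ , cos φ₁ · sin φ₂ − sin φ₁ · cos φ₂ · cos Δλ )
  = atan2(-0.64053, 0.76324) = -40.004° → normalised to [0°, 360°): 319.996°.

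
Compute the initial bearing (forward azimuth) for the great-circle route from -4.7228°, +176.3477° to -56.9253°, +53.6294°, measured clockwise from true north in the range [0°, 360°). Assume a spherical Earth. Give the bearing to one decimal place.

Δλ = 53.6294 − 176.3477 = -122.7183°.
θ = atan2( sin Δλ · cos φ₂ , cos φ₁ · sin φ₂ − sin φ₁ · cos φ₂ · cos Δλ )
  = atan2(-0.45915, -0.85940) = -151.886° → normalised to [0°, 360°): 208.114°.

208.1°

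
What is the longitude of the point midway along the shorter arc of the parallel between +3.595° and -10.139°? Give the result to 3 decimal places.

Signed shortest Δλ from +3.595° to -10.139° is -13.734°.
Midpoint longitude = +3.595° + (-13.734°)/2 = +3.595° − 6.867° = -3.272°.

-3.272°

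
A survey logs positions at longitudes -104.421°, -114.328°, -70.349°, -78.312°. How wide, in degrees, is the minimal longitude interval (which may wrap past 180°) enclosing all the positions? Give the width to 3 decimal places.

Sort the longitudes: -114.328°, -104.421°, -78.312°, -70.349°.
Eastward gaps between consecutive values (wrapping around): 9.907°, 26.109°, 7.963°, 316.021°.
Largest gap = 316.021° ⇒ minimal covering band is its complement: 360° − 316.021° = 43.979°.
Band runs from -114.328° eastward to -70.349°.

43.979°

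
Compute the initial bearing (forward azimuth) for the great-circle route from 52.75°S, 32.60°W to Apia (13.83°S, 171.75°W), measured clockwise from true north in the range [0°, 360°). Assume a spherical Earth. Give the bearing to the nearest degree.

221°

Δλ = -171.75 − -32.60 = -139.15°.
θ = atan2( sin Δλ · cos φ₂ , cos φ₁ · sin φ₂ − sin φ₁ · cos φ₂ · cos Δλ )
  = atan2(-0.63512, -0.72935) = -138.951° → normalised to [0°, 360°): 221.049°.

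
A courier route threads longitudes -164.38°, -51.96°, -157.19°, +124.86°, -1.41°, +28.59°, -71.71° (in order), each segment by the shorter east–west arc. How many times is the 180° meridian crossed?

1

Leg 1: -164.38° → -51.96°, shortest Δλ = 112.42° (east) — does not cross 180°.
Leg 2: -51.96° → -157.19°, shortest Δλ = -105.23° (west) — does not cross 180°.
Leg 3: -157.19° → +124.86°, shortest Δλ = -77.95° (west) — crosses 180°.
Leg 4: +124.86° → -1.41°, shortest Δλ = -126.27° (west) — does not cross 180°.
Leg 5: -1.41° → +28.59°, shortest Δλ = 30.0° (east) — does not cross 180°.
Leg 6: +28.59° → -71.71°, shortest Δλ = -100.3° (west) — does not cross 180°.
Total crossings: 1.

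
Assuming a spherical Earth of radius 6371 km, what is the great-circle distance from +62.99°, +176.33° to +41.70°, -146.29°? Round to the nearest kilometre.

Δλ = -146.29 − 176.33 = -322.62°; wrapped into (−180°, 180°]: 37.38°.
Δφ = 41.70 − 62.99 = -21.29°.
a = sin²(Δφ/2) + cos φ₁ · cos φ₂ · sin²(Δλ/2) = 0.068942.
c = 2·atan2(√a, √(1−a)) = 0.53137 rad → d = 6371·c ≈ 3385.33 km.

3385 km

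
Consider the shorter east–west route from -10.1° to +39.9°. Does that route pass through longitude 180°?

No

Signed shortest Δλ = ((39.9 − -10.1 + 180) mod 360) − 180 = 50.0°.
Going east by 50.0° from -10.1° reaches +39.9° without touching 180°.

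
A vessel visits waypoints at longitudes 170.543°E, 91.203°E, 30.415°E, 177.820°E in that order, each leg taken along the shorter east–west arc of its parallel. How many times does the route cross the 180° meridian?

Leg 1: +170.543° → +91.203°, shortest Δλ = -79.34° (west) — does not cross 180°.
Leg 2: +91.203° → +30.415°, shortest Δλ = -60.788° (west) — does not cross 180°.
Leg 3: +30.415° → +177.820°, shortest Δλ = 147.405° (east) — does not cross 180°.
Total crossings: 0.

0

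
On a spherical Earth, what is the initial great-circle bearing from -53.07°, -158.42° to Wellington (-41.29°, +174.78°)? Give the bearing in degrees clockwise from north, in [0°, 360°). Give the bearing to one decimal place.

Δλ = 174.78 − -158.42 = 333.20°; wrapped into (−180°, 180°]: -26.80°.
θ = atan2( sin Δλ · cos φ₂ , cos φ₁ · sin φ₂ − sin φ₁ · cos φ₂ · cos Δλ )
  = atan2(-0.33878, 0.13964) = -67.600° → normalised to [0°, 360°): 292.400°.

292.4°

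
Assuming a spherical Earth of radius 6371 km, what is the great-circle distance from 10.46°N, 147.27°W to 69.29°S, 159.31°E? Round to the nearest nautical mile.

Δλ = 159.31 − -147.27 = 306.58°; wrapped into (−180°, 180°]: -53.42°.
Δφ = -69.29 − 10.46 = -79.75°.
a = sin²(Δφ/2) + cos φ₁ · cos φ₂ · sin²(Δλ/2) = 0.481286.
c = 2·atan2(√a, √(1−a)) = 1.53336 rad → d = 6371·c ≈ 9769.03 km ≈ 5274.85 nmi.

5275 nmi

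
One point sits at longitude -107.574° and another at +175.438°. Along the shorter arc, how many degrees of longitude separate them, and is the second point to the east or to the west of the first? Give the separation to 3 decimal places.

76.988° west

Raw difference: 175.438 − -107.574 = 283.012°.
Normalise into (−180°, 180°]: 283.012° − 360° = -76.988°.
Negative ⇒ the second point lies to the west; separation 76.988°.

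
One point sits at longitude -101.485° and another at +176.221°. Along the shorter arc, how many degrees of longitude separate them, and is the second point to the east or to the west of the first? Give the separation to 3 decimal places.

82.294° west

Raw difference: 176.221 − -101.485 = 277.706°.
Normalise into (−180°, 180°]: 277.706° − 360° = -82.294°.
Negative ⇒ the second point lies to the west; separation 82.294°.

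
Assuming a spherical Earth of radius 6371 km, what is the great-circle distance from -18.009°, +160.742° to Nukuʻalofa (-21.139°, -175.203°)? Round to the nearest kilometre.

2542 km

Δλ = -175.203 − 160.742 = -335.945°; wrapped into (−180°, 180°]: 24.055°.
Δφ = -21.139 − -18.009 = -3.130°.
a = sin²(Δφ/2) + cos φ₁ · cos φ₂ · sin²(Δλ/2) = 0.039262.
c = 2·atan2(√a, √(1−a)) = 0.39893 rad → d = 6371·c ≈ 2541.61 km.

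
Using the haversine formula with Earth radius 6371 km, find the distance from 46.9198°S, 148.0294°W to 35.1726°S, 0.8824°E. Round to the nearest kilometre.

Δλ = 0.8824 − -148.0294 = 148.9118°.
Δφ = -35.1726 − -46.9198 = 11.7472°.
a = sin²(Δφ/2) + cos φ₁ · cos φ₂ · sin²(Δλ/2) = 0.528693.
c = 2·atan2(√a, √(1−a)) = 1.62821 rad → d = 6371·c ≈ 10373.36 km.

10373 km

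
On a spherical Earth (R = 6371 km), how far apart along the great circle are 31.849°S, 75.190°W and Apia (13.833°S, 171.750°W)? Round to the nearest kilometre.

Δλ = -171.750 − -75.190 = -96.560°.
Δφ = -13.833 − -31.849 = 18.016°.
a = sin²(Δφ/2) + cos φ₁ · cos φ₂ · sin²(Δλ/2) = 0.484032.
c = 2·atan2(√a, √(1−a)) = 1.53885 rad → d = 6371·c ≈ 9804.04 km.

9804 km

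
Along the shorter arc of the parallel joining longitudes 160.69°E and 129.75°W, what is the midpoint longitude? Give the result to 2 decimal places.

164.53°W

Signed shortest Δλ from +160.69° to -129.75° is +69.56°.
Midpoint longitude = +160.69° + (+69.56°)/2 = +160.69° + 34.78° = +195.47°.
Normalise into (−180°, 180°]: -164.53°.
(The naïve average (+160.69 + -129.75)/2 = 15.47° is on the wrong side of the globe.)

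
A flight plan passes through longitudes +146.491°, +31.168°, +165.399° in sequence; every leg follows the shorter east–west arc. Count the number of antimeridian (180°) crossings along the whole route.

0

Leg 1: +146.491° → +31.168°, shortest Δλ = -115.323° (west) — does not cross 180°.
Leg 2: +31.168° → +165.399°, shortest Δλ = 134.231° (east) — does not cross 180°.
Total crossings: 0.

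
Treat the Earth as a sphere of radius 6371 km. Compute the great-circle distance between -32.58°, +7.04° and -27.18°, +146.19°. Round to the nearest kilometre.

Δλ = 146.19 − 7.04 = 139.15°.
Δφ = -27.18 − -32.58 = 5.40°.
a = sin²(Δφ/2) + cos φ₁ · cos φ₂ · sin²(Δλ/2) = 0.660520.
c = 2·atan2(√a, √(1−a)) = 1.89762 rad → d = 6371·c ≈ 12089.77 km.

12090 km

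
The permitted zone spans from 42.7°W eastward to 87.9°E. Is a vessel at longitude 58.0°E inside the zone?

Band width going east from -42.7° to +87.9°: ((87.9 − -42.7) mod 360) = 130.6°.
Offset of +58.0° east of the west edge: ((58.0 − -42.7) mod 360) = 100.7°.
100.7° ≤ 130.6° ⇒ inside.

Yes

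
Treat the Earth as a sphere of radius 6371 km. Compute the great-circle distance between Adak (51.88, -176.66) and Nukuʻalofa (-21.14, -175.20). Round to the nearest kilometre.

Δλ = -175.20 − -176.66 = 1.46°.
Δφ = -21.14 − 51.88 = -73.02°.
a = sin²(Δφ/2) + cos φ₁ · cos φ₂ · sin²(Δλ/2) = 0.354075.
c = 2·atan2(√a, √(1−a)) = 1.27463 rad → d = 6371·c ≈ 8120.70 km.

8121 km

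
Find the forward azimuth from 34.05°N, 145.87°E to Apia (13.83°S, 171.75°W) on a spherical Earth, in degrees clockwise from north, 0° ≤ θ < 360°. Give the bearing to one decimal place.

Δλ = -171.75 − 145.87 = -317.62°; wrapped into (−180°, 180°]: 42.38°.
θ = atan2( sin Δλ · cos φ₂ , cos φ₁ · sin φ₂ − sin φ₁ · cos φ₂ · cos Δλ )
  = atan2(0.65450, -0.59967) = 132.497° → normalised to [0°, 360°): 132.497°.

132.5°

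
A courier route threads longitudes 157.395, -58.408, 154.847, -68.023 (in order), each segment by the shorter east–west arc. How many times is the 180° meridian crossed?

3

Leg 1: +157.395° → -58.408°, shortest Δλ = 144.197° (east) — crosses 180°.
Leg 2: -58.408° → +154.847°, shortest Δλ = -146.745° (west) — crosses 180°.
Leg 3: +154.847° → -68.023°, shortest Δλ = 137.13° (east) — crosses 180°.
Total crossings: 3.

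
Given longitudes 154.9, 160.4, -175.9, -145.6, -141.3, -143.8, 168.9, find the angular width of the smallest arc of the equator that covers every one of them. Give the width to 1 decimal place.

Sort the longitudes: -175.9°, -145.6°, -143.8°, -141.3°, +154.9°, +160.4°, +168.9°.
Eastward gaps between consecutive values (wrapping around): 30.3°, 1.8°, 2.5°, 296.2°, 5.5°, 8.5°, 15.2°.
Largest gap = 296.2° ⇒ minimal covering band is its complement: 360° − 296.2° = 63.8°.
Band runs from +154.9° eastward to -141.3°, crossing the antimeridian.

63.8°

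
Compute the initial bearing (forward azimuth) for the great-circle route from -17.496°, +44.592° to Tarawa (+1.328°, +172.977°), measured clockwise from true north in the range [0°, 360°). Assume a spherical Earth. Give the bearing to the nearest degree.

102°

Δλ = 172.977 − 44.592 = 128.385°.
θ = atan2( sin Δλ · cos φ₂ , cos φ₁ · sin φ₂ − sin φ₁ · cos φ₂ · cos Δλ )
  = atan2(0.78365, -0.16453) = 101.857° → normalised to [0°, 360°): 101.857°.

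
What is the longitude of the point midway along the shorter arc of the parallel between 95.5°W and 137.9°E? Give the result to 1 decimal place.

158.8°W

Signed shortest Δλ from -95.5° to +137.9° is -126.6°.
Midpoint longitude = -95.5° + (-126.6°)/2 = -95.5° − 63.3° = -158.8°.
(The naïve average (-95.5 + +137.9)/2 = 21.2° is on the wrong side of the globe.)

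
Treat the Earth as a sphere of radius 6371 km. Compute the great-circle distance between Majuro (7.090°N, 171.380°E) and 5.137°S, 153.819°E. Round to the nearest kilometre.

Δλ = 153.819 − 171.380 = -17.561°.
Δφ = -5.137 − 7.090 = -12.227°.
a = sin²(Δφ/2) + cos φ₁ · cos φ₂ · sin²(Δλ/2) = 0.034373.
c = 2·atan2(√a, √(1−a)) = 0.37296 rad → d = 6371·c ≈ 2376.10 km.

2376 km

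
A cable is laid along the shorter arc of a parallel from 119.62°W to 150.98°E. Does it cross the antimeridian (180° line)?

Yes

Naïve |150.98 − -119.62| = 270.6° > 180°, so the shorter arc goes the other way round — across 180°.
Signed shortest Δλ = ((150.98 − -119.62 + 180) mod 360) − 180 = -89.4°.
Going west by 89.4° from -119.62° passes through 180° before reaching +150.98°.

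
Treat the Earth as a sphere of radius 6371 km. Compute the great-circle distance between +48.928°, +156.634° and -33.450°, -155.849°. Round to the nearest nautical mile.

5560 nmi

Δλ = -155.849 − 156.634 = -312.483°; wrapped into (−180°, 180°]: 47.517°.
Δφ = -33.450 − 48.928 = -82.378°.
a = sin²(Δφ/2) + cos φ₁ · cos φ₂ · sin²(Δλ/2) = 0.522660.
c = 2·atan2(√a, √(1−a)) = 1.61613 rad → d = 6371·c ≈ 10296.37 km ≈ 5559.60 nmi.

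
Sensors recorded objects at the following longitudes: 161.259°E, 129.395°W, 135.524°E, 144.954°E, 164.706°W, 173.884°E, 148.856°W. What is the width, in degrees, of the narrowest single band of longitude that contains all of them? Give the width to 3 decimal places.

95.081°

Sort the longitudes: -164.706°, -148.856°, -129.395°, +135.524°, +144.954°, +161.259°, +173.884°.
Eastward gaps between consecutive values (wrapping around): 15.850°, 19.461°, 264.919°, 9.430°, 16.305°, 12.625°, 21.410°.
Largest gap = 264.919° ⇒ minimal covering band is its complement: 360° − 264.919° = 95.081°.
Band runs from +135.524° eastward to -129.395°, crossing the antimeridian.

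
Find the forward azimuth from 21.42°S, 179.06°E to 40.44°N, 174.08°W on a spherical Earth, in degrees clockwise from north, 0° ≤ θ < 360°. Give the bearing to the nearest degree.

Δλ = -174.08 − 179.06 = -353.14°; wrapped into (−180°, 180°]: 6.86°.
θ = atan2( sin Δλ · cos φ₂ , cos φ₁ · sin φ₂ − sin φ₁ · cos φ₂ · cos Δλ )
  = atan2(0.09091, 0.87981) = 5.899° → normalised to [0°, 360°): 5.899°.

6°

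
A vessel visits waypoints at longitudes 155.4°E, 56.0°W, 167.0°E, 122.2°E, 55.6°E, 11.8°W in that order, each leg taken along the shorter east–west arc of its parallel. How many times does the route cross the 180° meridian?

2

Leg 1: +155.4° → -56.0°, shortest Δλ = 148.6° (east) — crosses 180°.
Leg 2: -56.0° → +167.0°, shortest Δλ = -137.0° (west) — crosses 180°.
Leg 3: +167.0° → +122.2°, shortest Δλ = -44.8° (west) — does not cross 180°.
Leg 4: +122.2° → +55.6°, shortest Δλ = -66.6° (west) — does not cross 180°.
Leg 5: +55.6° → -11.8°, shortest Δλ = -67.4° (west) — does not cross 180°.
Total crossings: 2.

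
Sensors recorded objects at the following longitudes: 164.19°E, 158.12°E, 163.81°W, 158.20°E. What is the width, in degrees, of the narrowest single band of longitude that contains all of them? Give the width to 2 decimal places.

38.07°

Sort the longitudes: -163.81°, +158.12°, +158.20°, +164.19°.
Eastward gaps between consecutive values (wrapping around): 321.93°, 0.08°, 5.99°, 32.00°.
Largest gap = 321.93° ⇒ minimal covering band is its complement: 360° − 321.93° = 38.07°.
Band runs from +158.12° eastward to -163.81°, crossing the antimeridian.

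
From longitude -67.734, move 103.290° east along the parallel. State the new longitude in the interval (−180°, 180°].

Start at -67.734°; shift +103.290° → +35.556°.
+35.556° already lies in (−180°, 180°].

+35.556°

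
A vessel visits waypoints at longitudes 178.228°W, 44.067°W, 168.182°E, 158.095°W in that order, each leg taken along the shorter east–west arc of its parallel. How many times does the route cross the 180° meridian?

2

Leg 1: -178.228° → -44.067°, shortest Δλ = 134.161° (east) — does not cross 180°.
Leg 2: -44.067° → +168.182°, shortest Δλ = -147.751° (west) — crosses 180°.
Leg 3: +168.182° → -158.095°, shortest Δλ = 33.723° (east) — crosses 180°.
Total crossings: 2.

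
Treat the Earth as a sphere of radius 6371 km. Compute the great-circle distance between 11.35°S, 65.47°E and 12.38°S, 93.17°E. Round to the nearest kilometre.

3015 km

Δλ = 93.17 − 65.47 = 27.70°.
Δφ = -12.38 − -11.35 = -1.03°.
a = sin²(Δφ/2) + cos φ₁ · cos φ₂ · sin²(Δλ/2) = 0.054957.
c = 2·atan2(√a, √(1−a)) = 0.47326 rad → d = 6371·c ≈ 3015.15 km.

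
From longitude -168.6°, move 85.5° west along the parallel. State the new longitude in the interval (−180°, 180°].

Start at -168.6°; shift −85.5° → -254.1°.
-254.1° lies outside (−180°, 180°]; add 360° → +105.9°.

+105.9°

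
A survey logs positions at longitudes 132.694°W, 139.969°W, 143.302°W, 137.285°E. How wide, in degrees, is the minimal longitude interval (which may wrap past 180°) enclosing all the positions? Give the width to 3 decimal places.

90.021°

Sort the longitudes: -143.302°, -139.969°, -132.694°, +137.285°.
Eastward gaps between consecutive values (wrapping around): 3.333°, 7.275°, 269.979°, 79.413°.
Largest gap = 269.979° ⇒ minimal covering band is its complement: 360° − 269.979° = 90.021°.
Band runs from +137.285° eastward to -132.694°, crossing the antimeridian.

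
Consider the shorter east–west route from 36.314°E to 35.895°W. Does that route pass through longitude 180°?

Signed shortest Δλ = ((-35.895 − 36.314 + 180) mod 360) − 180 = -72.209°.
Going west by 72.209° from +36.314° reaches -35.895° without touching 180°.

No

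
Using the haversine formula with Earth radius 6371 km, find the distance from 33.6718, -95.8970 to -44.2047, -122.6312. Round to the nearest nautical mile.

Δλ = -122.6312 − -95.8970 = -26.7342°.
Δφ = -44.2047 − 33.6718 = -77.8765°.
a = sin²(Δφ/2) + cos φ₁ · cos φ₂ · sin²(Δλ/2) = 0.426877.
c = 2·atan2(√a, √(1−a)) = 1.42402 rad → d = 6371·c ≈ 9072.45 km ≈ 4898.73 nmi.

4899 nmi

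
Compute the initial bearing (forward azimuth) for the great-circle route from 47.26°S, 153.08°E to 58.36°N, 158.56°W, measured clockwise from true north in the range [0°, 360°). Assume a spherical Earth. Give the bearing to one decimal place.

Δλ = -158.56 − 153.08 = -311.64°; wrapped into (−180°, 180°]: 48.36°.
θ = atan2( sin Δλ · cos φ₂ , cos φ₁ · sin φ₂ − sin φ₁ · cos φ₂ · cos Δλ )
  = atan2(0.39204, 0.83379) = 25.182° → normalised to [0°, 360°): 25.182°.

25.2°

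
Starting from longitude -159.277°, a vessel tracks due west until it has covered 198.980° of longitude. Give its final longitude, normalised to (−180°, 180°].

+1.743°

Start at -159.277°; shift −198.980° → -358.257°.
-358.257° lies outside (−180°, 180°]; add 360° → +1.743°.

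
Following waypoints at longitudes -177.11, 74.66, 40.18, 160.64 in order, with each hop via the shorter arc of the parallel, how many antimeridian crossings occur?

Leg 1: -177.11° → +74.66°, shortest Δλ = -108.23° (west) — crosses 180°.
Leg 2: +74.66° → +40.18°, shortest Δλ = -34.48° (west) — does not cross 180°.
Leg 3: +40.18° → +160.64°, shortest Δλ = 120.46° (east) — does not cross 180°.
Total crossings: 1.

1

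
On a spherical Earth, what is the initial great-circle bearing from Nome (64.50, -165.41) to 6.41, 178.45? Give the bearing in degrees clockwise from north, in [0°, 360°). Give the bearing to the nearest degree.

199°

Δλ = 178.45 − -165.41 = 343.86°; wrapped into (−180°, 180°]: -16.14°.
θ = atan2( sin Δλ · cos φ₂ , cos φ₁ · sin φ₂ − sin φ₁ · cos φ₂ · cos Δλ )
  = atan2(-0.27625, -0.81353) = -161.244° → normalised to [0°, 360°): 198.756°.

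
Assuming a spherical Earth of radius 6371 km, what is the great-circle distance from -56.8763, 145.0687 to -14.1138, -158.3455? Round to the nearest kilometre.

Δλ = -158.3455 − 145.0687 = -303.4142°; wrapped into (−180°, 180°]: 56.5858°.
Δφ = -14.1138 − -56.8763 = 42.7625°.
a = sin²(Δφ/2) + cos φ₁ · cos φ₂ · sin²(Δλ/2) = 0.251970.
c = 2·atan2(√a, √(1−a)) = 1.05174 rad → d = 6371·c ≈ 6700.64 km.

6701 km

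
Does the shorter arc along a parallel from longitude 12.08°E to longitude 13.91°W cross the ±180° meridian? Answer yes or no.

No

Signed shortest Δλ = ((-13.91 − 12.08 + 180) mod 360) − 180 = -25.99°.
Going west by 25.99° from +12.08° reaches -13.91° without touching 180°.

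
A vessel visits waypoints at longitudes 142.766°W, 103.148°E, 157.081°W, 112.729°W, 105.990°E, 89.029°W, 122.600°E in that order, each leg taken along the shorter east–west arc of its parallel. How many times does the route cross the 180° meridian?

5

Leg 1: -142.766° → +103.148°, shortest Δλ = -114.086° (west) — crosses 180°.
Leg 2: +103.148° → -157.081°, shortest Δλ = 99.771° (east) — crosses 180°.
Leg 3: -157.081° → -112.729°, shortest Δλ = 44.352° (east) — does not cross 180°.
Leg 4: -112.729° → +105.990°, shortest Δλ = -141.281° (west) — crosses 180°.
Leg 5: +105.990° → -89.029°, shortest Δλ = 164.981° (east) — crosses 180°.
Leg 6: -89.029° → +122.600°, shortest Δλ = -148.371° (west) — crosses 180°.
Total crossings: 5.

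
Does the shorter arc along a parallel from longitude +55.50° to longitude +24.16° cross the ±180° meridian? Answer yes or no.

Signed shortest Δλ = ((24.16 − 55.50 + 180) mod 360) − 180 = -31.34°.
Going west by 31.34° from +55.50° reaches +24.16° without touching 180°.

No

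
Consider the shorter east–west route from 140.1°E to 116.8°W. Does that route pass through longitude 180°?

Naïve |-116.8 − 140.1| = 256.9° > 180°, so the shorter arc goes the other way round — across 180°.
Signed shortest Δλ = ((-116.8 − 140.1 + 180) mod 360) − 180 = 103.1°.
Going east by 103.1° from +140.1° passes through 180° before reaching -116.8°.

Yes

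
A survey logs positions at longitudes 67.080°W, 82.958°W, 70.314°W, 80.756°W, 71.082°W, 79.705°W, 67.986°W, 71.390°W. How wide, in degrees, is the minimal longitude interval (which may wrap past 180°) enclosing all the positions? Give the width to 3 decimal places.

15.878°

Sort the longitudes: -82.958°, -80.756°, -79.705°, -71.390°, -71.082°, -70.314°, -67.986°, -67.080°.
Eastward gaps between consecutive values (wrapping around): 2.202°, 1.051°, 8.315°, 0.308°, 0.768°, 2.328°, 0.906°, 344.122°.
Largest gap = 344.122° ⇒ minimal covering band is its complement: 360° − 344.122° = 15.878°.
Band runs from -82.958° eastward to -67.080°.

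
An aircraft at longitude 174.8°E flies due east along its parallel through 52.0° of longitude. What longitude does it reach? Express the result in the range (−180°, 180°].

Start at +174.8°; shift +52.0° → +226.8°.
+226.8° lies outside (−180°, 180°]; subtract 360° → -133.2°.

133.2°W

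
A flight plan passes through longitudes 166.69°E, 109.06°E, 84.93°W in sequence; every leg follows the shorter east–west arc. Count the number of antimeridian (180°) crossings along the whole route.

1

Leg 1: +166.69° → +109.06°, shortest Δλ = -57.63° (west) — does not cross 180°.
Leg 2: +109.06° → -84.93°, shortest Δλ = 166.01° (east) — crosses 180°.
Total crossings: 1.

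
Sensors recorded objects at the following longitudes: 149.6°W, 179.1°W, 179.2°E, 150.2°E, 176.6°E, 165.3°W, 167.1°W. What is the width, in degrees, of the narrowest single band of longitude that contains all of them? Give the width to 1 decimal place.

60.2°

Sort the longitudes: -179.1°, -167.1°, -165.3°, -149.6°, +150.2°, +176.6°, +179.2°.
Eastward gaps between consecutive values (wrapping around): 12.0°, 1.8°, 15.7°, 299.8°, 26.4°, 2.6°, 1.7°.
Largest gap = 299.8° ⇒ minimal covering band is its complement: 360° − 299.8° = 60.2°.
Band runs from +150.2° eastward to -149.6°, crossing the antimeridian.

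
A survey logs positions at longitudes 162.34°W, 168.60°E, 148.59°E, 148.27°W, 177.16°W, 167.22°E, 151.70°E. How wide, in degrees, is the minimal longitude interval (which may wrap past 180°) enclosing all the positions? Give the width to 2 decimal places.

Sort the longitudes: -177.16°, -162.34°, -148.27°, +148.59°, +151.70°, +167.22°, +168.60°.
Eastward gaps between consecutive values (wrapping around): 14.82°, 14.07°, 296.86°, 3.11°, 15.52°, 1.38°, 14.24°.
Largest gap = 296.86° ⇒ minimal covering band is its complement: 360° − 296.86° = 63.14°.
Band runs from +148.59° eastward to -148.27°, crossing the antimeridian.

63.14°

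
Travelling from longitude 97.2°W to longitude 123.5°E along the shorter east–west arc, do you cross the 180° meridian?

Yes

Naïve |123.5 − -97.2| = 220.7° > 180°, so the shorter arc goes the other way round — across 180°.
Signed shortest Δλ = ((123.5 − -97.2 + 180) mod 360) − 180 = -139.3°.
Going west by 139.3° from -97.2° passes through 180° before reaching +123.5°.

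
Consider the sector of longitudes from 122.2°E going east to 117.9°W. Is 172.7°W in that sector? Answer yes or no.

Band width going east from +122.2° to -117.9°: ((-117.9 − 122.2) mod 360) = 119.9°.
Offset of -172.7° east of the west edge: ((-172.7 − 122.2) mod 360) = 65.1°.
65.1° ≤ 119.9° ⇒ inside.

Yes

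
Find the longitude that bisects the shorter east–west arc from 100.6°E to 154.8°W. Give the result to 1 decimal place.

152.9°E

Signed shortest Δλ from +100.6° to -154.8° is +104.6°.
Midpoint longitude = +100.6° + (+104.6°)/2 = +100.6° + 52.3° = +152.9°.
(The naïve average (+100.6 + -154.8)/2 = -27.1° is on the wrong side of the globe.)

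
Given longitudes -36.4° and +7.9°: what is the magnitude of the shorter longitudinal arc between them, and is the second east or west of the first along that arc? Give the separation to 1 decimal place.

Raw difference: 7.9 − -36.4 = 44.3°.
Normalise into (−180°, 180°]: 44.3° stays 44.3°.
Positive ⇒ the second point lies to the east; separation 44.3°.

44.3° east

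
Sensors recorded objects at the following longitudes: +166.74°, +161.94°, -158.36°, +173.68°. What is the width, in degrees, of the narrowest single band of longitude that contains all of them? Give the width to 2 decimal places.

Sort the longitudes: -158.36°, +161.94°, +166.74°, +173.68°.
Eastward gaps between consecutive values (wrapping around): 320.30°, 4.80°, 6.94°, 27.96°.
Largest gap = 320.30° ⇒ minimal covering band is its complement: 360° − 320.30° = 39.70°.
Band runs from +161.94° eastward to -158.36°, crossing the antimeridian.

39.70°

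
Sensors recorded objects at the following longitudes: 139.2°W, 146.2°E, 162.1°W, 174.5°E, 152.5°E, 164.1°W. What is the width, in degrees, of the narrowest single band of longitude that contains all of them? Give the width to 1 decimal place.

Sort the longitudes: -164.1°, -162.1°, -139.2°, +146.2°, +152.5°, +174.5°.
Eastward gaps between consecutive values (wrapping around): 2.0°, 22.9°, 285.4°, 6.3°, 22.0°, 21.4°.
Largest gap = 285.4° ⇒ minimal covering band is its complement: 360° − 285.4° = 74.6°.
Band runs from +146.2° eastward to -139.2°, crossing the antimeridian.

74.6°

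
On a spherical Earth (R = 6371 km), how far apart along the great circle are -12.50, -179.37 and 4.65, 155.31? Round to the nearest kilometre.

3386 km

Δλ = 155.31 − -179.37 = 334.68°; wrapped into (−180°, 180°]: -25.32°.
Δφ = 4.65 − -12.50 = 17.15°.
a = sin²(Δφ/2) + cos φ₁ · cos φ₂ · sin²(Δλ/2) = 0.068972.
c = 2·atan2(√a, √(1−a)) = 0.53149 rad → d = 6371·c ≈ 3386.09 km.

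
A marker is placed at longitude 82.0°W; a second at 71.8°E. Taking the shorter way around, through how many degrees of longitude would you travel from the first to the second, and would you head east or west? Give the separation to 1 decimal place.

Raw difference: 71.8 − -82.0 = 153.8°.
Normalise into (−180°, 180°]: 153.8° stays 153.8°.
Positive ⇒ the second point lies to the east; separation 153.8°.

153.8° east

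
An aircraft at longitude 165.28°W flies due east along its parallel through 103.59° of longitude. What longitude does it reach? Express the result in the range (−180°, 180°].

61.69°W

Start at -165.28°; shift +103.59° → -61.69°.
-61.69° already lies in (−180°, 180°].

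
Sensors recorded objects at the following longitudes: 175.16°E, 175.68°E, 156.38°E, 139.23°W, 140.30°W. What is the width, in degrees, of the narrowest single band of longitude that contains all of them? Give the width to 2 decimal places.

Sort the longitudes: -140.30°, -139.23°, +156.38°, +175.16°, +175.68°.
Eastward gaps between consecutive values (wrapping around): 1.07°, 295.61°, 18.78°, 0.52°, 44.02°.
Largest gap = 295.61° ⇒ minimal covering band is its complement: 360° − 295.61° = 64.39°.
Band runs from +156.38° eastward to -139.23°, crossing the antimeridian.

64.39°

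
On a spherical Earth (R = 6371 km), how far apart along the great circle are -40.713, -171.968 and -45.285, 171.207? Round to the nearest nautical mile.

Δλ = 171.207 − -171.968 = 343.175°; wrapped into (−180°, 180°]: -16.825°.
Δφ = -45.285 − -40.713 = -4.572°.
a = sin²(Δφ/2) + cos φ₁ · cos φ₂ · sin²(Δλ/2) = 0.013006.
c = 2·atan2(√a, √(1−a)) = 0.22858 rad → d = 6371·c ≈ 1456.29 km ≈ 786.33 nmi.

786 nmi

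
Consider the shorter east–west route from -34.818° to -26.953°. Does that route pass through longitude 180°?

No

Signed shortest Δλ = ((-26.953 − -34.818 + 180) mod 360) − 180 = 7.865°.
Going east by 7.865° from -34.818° reaches -26.953° without touching 180°.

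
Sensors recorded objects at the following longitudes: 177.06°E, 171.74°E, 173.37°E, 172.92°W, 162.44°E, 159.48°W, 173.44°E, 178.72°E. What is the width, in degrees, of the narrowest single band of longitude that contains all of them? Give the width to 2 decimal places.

38.08°

Sort the longitudes: -172.92°, -159.48°, +162.44°, +171.74°, +173.37°, +173.44°, +177.06°, +178.72°.
Eastward gaps between consecutive values (wrapping around): 13.44°, 321.92°, 9.30°, 1.63°, 0.07°, 3.62°, 1.66°, 8.36°.
Largest gap = 321.92° ⇒ minimal covering band is its complement: 360° − 321.92° = 38.08°.
Band runs from +162.44° eastward to -159.48°, crossing the antimeridian.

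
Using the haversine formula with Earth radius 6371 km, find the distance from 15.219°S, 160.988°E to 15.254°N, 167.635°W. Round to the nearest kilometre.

Δλ = -167.635 − 160.988 = -328.623°; wrapped into (−180°, 180°]: 31.377°.
Δφ = 15.254 − -15.219 = 30.473°.
a = sin²(Δφ/2) + cos φ₁ · cos φ₂ · sin²(Δλ/2) = 0.137136.
c = 2·atan2(√a, √(1−a)) = 0.75870 rad → d = 6371·c ≈ 4833.70 km.

4834 km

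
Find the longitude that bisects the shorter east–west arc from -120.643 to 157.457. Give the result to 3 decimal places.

Signed shortest Δλ from -120.643° to +157.457° is -81.900°.
Midpoint longitude = -120.643° + (-81.900°)/2 = -120.643° − 40.950° = -161.593°.
(The naïve average (-120.643 + +157.457)/2 = 18.407° is on the wrong side of the globe.)

-161.593°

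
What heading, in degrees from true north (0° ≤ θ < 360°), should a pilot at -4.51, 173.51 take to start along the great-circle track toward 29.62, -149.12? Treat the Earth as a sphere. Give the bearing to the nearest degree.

Δλ = -149.12 − 173.51 = -322.63°; wrapped into (−180°, 180°]: 37.37°.
θ = atan2( sin Δλ · cos φ₂ , cos φ₁ · sin φ₂ − sin φ₁ · cos φ₂ · cos Δλ )
  = atan2(0.52764, 0.54704) = 43.966° → normalised to [0°, 360°): 43.966°.

44°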